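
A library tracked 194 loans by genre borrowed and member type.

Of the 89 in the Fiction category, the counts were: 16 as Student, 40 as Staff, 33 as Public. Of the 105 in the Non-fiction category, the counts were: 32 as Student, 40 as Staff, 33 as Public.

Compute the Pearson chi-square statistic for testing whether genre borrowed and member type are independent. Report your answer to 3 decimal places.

4.041

Row totals: 89, 105. Column totals: 48, 80, 66. Grand total N = 194.
Expected counts (row total × column total / N):
  Fiction, Student: 89×48/194 = 22.0206
  Fiction, Staff: 89×80/194 = 36.7010
  Fiction, Public: 89×66/194 = 30.2784
  Non-fiction, Student: 105×48/194 = 25.9794
  Non-fiction, Staff: 105×80/194 = 43.2990
  Non-fiction, Public: 105×66/194 = 35.7216
Contributions (O − E)²/E:
  (16 − 22.0206)²/22.0206 = 1.6461
  (40 − 36.7010)²/36.7010 = 0.2965
  (33 − 30.2784)²/30.2784 = 0.2446
  (32 − 25.9794)²/25.9794 = 1.3952
  (40 − 43.2990)²/43.2990 = 0.2514
  (33 − 35.7216)²/35.7216 = 0.2074
χ² = 1.6461 + 0.2965 + 0.2446 + 1.3952 + 0.2514 + 0.2074 = 4.041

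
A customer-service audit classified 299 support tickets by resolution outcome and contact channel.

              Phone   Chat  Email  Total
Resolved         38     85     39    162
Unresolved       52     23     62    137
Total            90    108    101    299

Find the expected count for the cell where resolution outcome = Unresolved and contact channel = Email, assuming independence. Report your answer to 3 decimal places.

Row total (Unresolved) = 137; column total (Email) = 101; grand total N = 299.
Expected count = (row total × column total) / N = 137 × 101 / 299 = 46.278.

46.278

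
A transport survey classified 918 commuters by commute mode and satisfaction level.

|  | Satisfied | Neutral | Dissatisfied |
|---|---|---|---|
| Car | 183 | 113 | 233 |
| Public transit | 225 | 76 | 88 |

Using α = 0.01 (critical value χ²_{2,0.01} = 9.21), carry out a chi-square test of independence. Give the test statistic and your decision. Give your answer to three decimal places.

57.041; reject H₀

Row totals: 529, 389. Column totals: 408, 189, 321. Grand total N = 918.
Expected counts (row total × column total / N):
  Car, Satisfied: 529×408/918 = 235.1111
  Car, Neutral: 529×189/918 = 108.9118
  Car, Dissatisfied: 529×321/918 = 184.9771
  Public transit, Satisfied: 389×408/918 = 172.8889
  Public transit, Neutral: 389×189/918 = 80.0882
  Public transit, Dissatisfied: 389×321/918 = 136.0229
Contributions (O − E)²/E:
  (183 − 235.1111)²/235.1111 = 11.5501
  (113 − 108.9118)²/108.9118 = 0.1535
  (233 − 184.9771)²/184.9771 = 12.4675
  (225 − 172.8889)²/172.8889 = 15.7070
  (76 − 80.0882)²/80.0882 = 0.2087
  (88 − 136.0229)²/136.0229 = 16.9545
χ² = 11.5501 + 0.1535 + 12.4675 + 15.7070 + 0.2087 + 16.9545 = 57.041
df = (2−1)(3−1) = 2. Since 57.041 > 9.21, reject the null hypothesis of independence at α = 0.01.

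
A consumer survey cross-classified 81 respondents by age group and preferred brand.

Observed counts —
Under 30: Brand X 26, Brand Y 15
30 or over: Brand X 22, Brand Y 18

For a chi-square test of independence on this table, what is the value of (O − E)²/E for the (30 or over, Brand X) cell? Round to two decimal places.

Row total (30 or over) = 40; column total (Brand X) = 48; N = 81.
Expected count E = 40 × 48 / 81 = 23.704.
Contribution = (O − E)²/E = (22 − 23.704)² / 23.704 = 0.12.

0.12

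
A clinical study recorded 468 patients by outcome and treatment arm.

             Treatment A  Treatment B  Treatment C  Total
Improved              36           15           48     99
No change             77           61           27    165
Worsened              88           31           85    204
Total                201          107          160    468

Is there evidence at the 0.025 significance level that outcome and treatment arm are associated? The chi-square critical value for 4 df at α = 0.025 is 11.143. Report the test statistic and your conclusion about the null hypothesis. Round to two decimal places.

Grand total N = 468.
Expected counts (row total × column total / N):
  Improved, Treatment A: 99×201/468 = 42.519
  Improved, Treatment B: 99×107/468 = 22.635
  Improved, Treatment C: 99×160/468 = 33.846
  No change, Treatment A: 165×201/468 = 70.865
  No change, Treatment B: 165×107/468 = 37.724
  No change, Treatment C: 165×160/468 = 56.410
  Worsened, Treatment A: 204×201/468 = 87.615
  Worsened, Treatment B: 204×107/468 = 46.641
  Worsened, Treatment C: 204×160/468 = 69.744
Contributions (O − E)²/E:
  (36 − 42.519)²/42.519 = 0.9995
  (15 − 22.635)²/22.635 = 2.5754
  (48 − 33.846)²/33.846 = 5.9190
  (77 − 70.865)²/70.865 = 0.5311
  (61 − 37.724)²/37.724 = 14.3615
  (27 − 56.410)²/56.410 = 15.3332
  (88 − 87.615)²/87.615 = 0.0017
  (31 − 46.641)²/46.641 = 5.2452
  (85 − 69.744)²/69.744 = 3.3371
χ² = 0.9995 + 2.5754 + 5.9190 + 0.5311 + 14.3615 + 15.3332 + 0.0017 + 5.2452 + 3.3371 = 48.30
df = (3−1)(3−1) = 4. Since 48.30 > 11.143, reject the null hypothesis of independence at α = 0.025.

48.30; reject H₀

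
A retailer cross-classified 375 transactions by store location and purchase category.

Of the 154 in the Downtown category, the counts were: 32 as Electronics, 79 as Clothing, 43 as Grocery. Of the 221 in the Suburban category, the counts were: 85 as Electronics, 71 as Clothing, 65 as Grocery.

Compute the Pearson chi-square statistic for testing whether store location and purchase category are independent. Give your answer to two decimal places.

Row totals: 154, 221. Column totals: 117, 150, 108. Grand total N = 375.
Expected counts (row total × column total / N):
  Downtown, Electronics: 154×117/375 = 48.048
  Downtown, Clothing: 154×150/375 = 61.600
  Downtown, Grocery: 154×108/375 = 44.352
  Suburban, Electronics: 221×117/375 = 68.952
  Suburban, Clothing: 221×150/375 = 88.400
  Suburban, Grocery: 221×108/375 = 63.648
Contributions (O − E)²/E:
  (32 − 48.048)²/48.048 = 5.3600
  (79 − 61.600)²/61.600 = 4.9149
  (43 − 44.352)²/44.352 = 0.0412
  (85 − 68.952)²/68.952 = 3.7350
  (71 − 88.400)²/88.400 = 3.4249
  (65 − 63.648)²/63.648 = 0.0287
χ² = 5.3600 + 4.9149 + 0.0412 + 3.7350 + 3.4249 + 0.0287 = 17.50

17.50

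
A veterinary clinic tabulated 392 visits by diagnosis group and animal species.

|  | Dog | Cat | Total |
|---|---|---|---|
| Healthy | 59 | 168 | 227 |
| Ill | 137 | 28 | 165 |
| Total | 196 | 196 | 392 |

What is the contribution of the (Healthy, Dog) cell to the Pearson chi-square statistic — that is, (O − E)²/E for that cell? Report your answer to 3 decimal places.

Row total (Healthy) = 227; column total (Dog) = 196; N = 392.
Expected count E = 227 × 196 / 392 = 113.5000.
Contribution = (O − E)²/E = (59 − 113.5000)² / 113.5000 = 26.170.

26.170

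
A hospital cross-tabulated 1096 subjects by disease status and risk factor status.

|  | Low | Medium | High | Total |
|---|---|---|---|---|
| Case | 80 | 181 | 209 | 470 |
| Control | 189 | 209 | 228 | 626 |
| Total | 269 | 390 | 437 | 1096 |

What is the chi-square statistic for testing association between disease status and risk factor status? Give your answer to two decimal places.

Grand total N = 1096.
Expected counts (row total × column total / N):
  Case, Low: 470×269/1096 = 115.356
  Case, Medium: 470×390/1096 = 167.245
  Case, High: 470×437/1096 = 187.400
  Control, Low: 626×269/1096 = 153.644
  Control, Medium: 626×390/1096 = 222.755
  Control, High: 626×437/1096 = 249.600
Contributions (O − E)²/E:
  (80 − 115.356)²/115.356 = 10.8364
  (181 − 167.245)²/167.245 = 1.1313
  (209 − 187.400)²/187.400 = 2.4896
  (189 − 153.644)²/153.644 = 8.1360
  (209 − 222.755)²/222.755 = 0.8494
  (228 − 249.600)²/249.600 = 1.8692
χ² = 10.8364 + 1.1313 + 2.4896 + 8.1360 + 0.8494 + 1.8692 = 25.31

25.31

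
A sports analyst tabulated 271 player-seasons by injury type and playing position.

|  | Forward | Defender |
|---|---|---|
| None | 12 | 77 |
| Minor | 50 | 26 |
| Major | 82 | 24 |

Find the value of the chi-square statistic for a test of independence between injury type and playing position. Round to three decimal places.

Row totals: 89, 76, 106. Column totals: 144, 127. Grand total N = 271.
Expected counts (row total × column total / N):
  None, Forward: 89×144/271 = 47.2915
  None, Defender: 89×127/271 = 41.7085
  Minor, Forward: 76×144/271 = 40.3838
  Minor, Defender: 76×127/271 = 35.6162
  Major, Forward: 106×144/271 = 56.3247
  Major, Defender: 106×127/271 = 49.6753
Contributions (O − E)²/E:
  (12 − 47.2915)²/47.2915 = 26.3364
  (77 − 41.7085)²/41.7085 = 29.8618
  (50 − 40.3838)²/40.3838 = 2.2898
  (26 − 35.6162)²/35.6162 = 2.5963
  (82 − 56.3247)²/56.3247 = 11.7039
  (24 − 49.6753)²/49.6753 = 13.2706
χ² = 26.3364 + 29.8618 + 2.2898 + 2.5963 + 11.7039 + 13.2706 = 86.059

86.059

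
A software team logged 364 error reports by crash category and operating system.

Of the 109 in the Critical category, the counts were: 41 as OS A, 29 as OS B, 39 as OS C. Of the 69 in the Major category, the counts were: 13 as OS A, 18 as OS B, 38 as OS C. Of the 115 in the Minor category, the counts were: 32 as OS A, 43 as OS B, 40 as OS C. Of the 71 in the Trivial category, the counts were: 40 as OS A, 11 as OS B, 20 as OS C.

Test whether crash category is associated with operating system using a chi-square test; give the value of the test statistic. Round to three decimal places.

31.884

Row totals: 109, 69, 115, 71. Column totals: 126, 101, 137. Grand total N = 364.
Expected counts (row total × column total / N):
  Critical, OS A: 109×126/364 = 37.73077
  Critical, OS B: 109×101/364 = 30.24451
  Critical, OS C: 109×137/364 = 41.02473
  Major, OS A: 69×126/364 = 23.88462
  Major, OS B: 69×101/364 = 19.14560
  Major, OS C: 69×137/364 = 25.96978
  Minor, OS A: 115×126/364 = 39.80769
  Minor, OS B: 115×101/364 = 31.90934
  Minor, OS C: 115×137/364 = 43.28297
  Trivial, OS A: 71×126/364 = 24.57692
  Trivial, OS B: 71×101/364 = 19.70055
  Trivial, OS C: 71×137/364 = 26.72253
Contributions (O − E)²/E:
  (41 − 37.73077)²/37.73077 = 0.2833
  (29 − 30.24451)²/30.24451 = 0.0512
  (39 − 41.02473)²/41.02473 = 0.0999
  (13 − 23.88462)²/23.88462 = 4.9603
  (18 − 19.14560)²/19.14560 = 0.0685
  (38 − 25.96978)²/25.96978 = 5.5729
  (32 − 39.80769)²/39.80769 = 1.5314
  (43 − 31.90934)²/31.90934 = 3.8548
  (40 − 43.28297)²/43.28297 = 0.2490
  (40 − 24.57692)²/24.57692 = 9.6786
  (11 − 19.70055)²/19.70055 = 3.8425
  (20 − 26.72253)²/26.72253 = 1.6912
χ² = 0.2833 + 0.0512 + 0.0999 + 4.9603 + 0.0685 + 5.5729 + 1.5314 + 3.8548 + 0.2490 + 9.6786 + 3.8425 + 1.6912 = 31.884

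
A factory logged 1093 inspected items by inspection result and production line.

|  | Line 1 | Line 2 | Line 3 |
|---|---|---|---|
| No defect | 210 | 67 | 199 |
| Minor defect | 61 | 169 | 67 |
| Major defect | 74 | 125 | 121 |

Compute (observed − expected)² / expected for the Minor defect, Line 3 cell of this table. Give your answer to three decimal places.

Row total (Minor defect) = 297; column total (Line 3) = 387; N = 1093.
Expected count E = 297 × 387 / 1093 = 105.1592.
Contribution = (O − E)²/E = (67 − 105.1592)² / 105.1592 = 13.847.

13.847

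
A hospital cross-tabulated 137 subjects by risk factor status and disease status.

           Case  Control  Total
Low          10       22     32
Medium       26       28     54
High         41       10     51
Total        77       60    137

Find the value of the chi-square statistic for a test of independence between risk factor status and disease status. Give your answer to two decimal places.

Grand total N = 137.
Expected counts (row total × column total / N):
  Low, Case: 32×77/137 = 17.985
  Low, Control: 32×60/137 = 14.015
  Medium, Case: 54×77/137 = 30.350
  Medium, Control: 54×60/137 = 23.650
  High, Case: 51×77/137 = 28.664
  High, Control: 51×60/137 = 22.336
Contributions (O − E)²/E:
  (10 − 17.985)²/17.985 = 3.5452
  (22 − 14.015)²/14.015 = 4.5494
  (26 − 30.350)²/30.350 = 0.6235
  (28 − 23.650)²/23.650 = 0.8001
  (41 − 28.664)²/28.664 = 5.3090
  (10 − 22.336)²/22.336 = 6.8131
χ² = 3.5452 + 4.5494 + 0.6235 + 0.8001 + 5.3090 + 6.8131 = 21.64

21.64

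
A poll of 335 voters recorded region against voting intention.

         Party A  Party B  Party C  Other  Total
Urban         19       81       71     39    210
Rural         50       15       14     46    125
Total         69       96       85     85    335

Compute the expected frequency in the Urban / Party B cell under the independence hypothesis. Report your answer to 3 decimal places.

Row total (Urban) = 210; column total (Party B) = 96; grand total N = 335.
Expected count = (row total × column total) / N = 210 × 96 / 335 = 60.179.

60.179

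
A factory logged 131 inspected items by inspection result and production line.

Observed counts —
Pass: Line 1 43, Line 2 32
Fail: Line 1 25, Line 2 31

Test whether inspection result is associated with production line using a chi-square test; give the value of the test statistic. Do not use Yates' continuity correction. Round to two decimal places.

2.07

Row totals: 75, 56. Column totals: 68, 63. Grand total N = 131.
Expected counts (row total × column total / N):
  Pass, Line 1: 75×68/131 = 38.931
  Pass, Line 2: 75×63/131 = 36.069
  Fail, Line 1: 56×68/131 = 29.069
  Fail, Line 2: 56×63/131 = 26.931
Contributions (O − E)²/E:
  (43 − 38.931)²/38.931 = 0.4253
  (32 − 36.069)²/36.069 = 0.4590
  (25 − 29.069)²/29.069 = 0.5696
  (31 − 26.931)²/26.931 = 0.6148
χ² = 0.4253 + 0.4590 + 0.5696 + 0.6148 = 2.07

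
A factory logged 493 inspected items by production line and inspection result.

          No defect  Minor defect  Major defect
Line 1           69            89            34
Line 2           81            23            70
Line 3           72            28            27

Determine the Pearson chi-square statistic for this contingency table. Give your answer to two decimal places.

64.41

Row totals: 192, 174, 127. Column totals: 222, 140, 131. Grand total N = 493.
Expected counts (row total × column total / N):
  Line 1, No defect: 192×222/493 = 86.4584
  Line 1, Minor defect: 192×140/493 = 54.5233
  Line 1, Major defect: 192×131/493 = 51.0183
  Line 2, No defect: 174×222/493 = 78.3529
  Line 2, Minor defect: 174×140/493 = 49.4118
  Line 2, Major defect: 174×131/493 = 46.2353
  Line 3, No defect: 127×222/493 = 57.1886
  Line 3, Minor defect: 127×140/493 = 36.0649
  Line 3, Major defect: 127×131/493 = 33.7465
Contributions (O − E)²/E:
  (69 − 86.4584)²/86.4584 = 3.5253
  (89 − 54.5233)²/54.5233 = 21.8006
  (34 − 51.0183)²/51.0183 = 5.6768
  (81 − 78.3529)²/78.3529 = 0.0894
  (23 − 49.4118)²/49.4118 = 14.1177
  (70 − 46.2353)²/46.2353 = 12.2149
  (72 − 57.1886)²/57.1886 = 3.8360
  (28 − 36.0649)²/36.0649 = 1.8035
  (27 − 33.7465)²/33.7465 = 1.3487
χ² = 3.5253 + 21.8006 + 5.6768 + 0.0894 + 14.1177 + 12.2149 + 3.8360 + 1.8035 + 1.3487 = 64.41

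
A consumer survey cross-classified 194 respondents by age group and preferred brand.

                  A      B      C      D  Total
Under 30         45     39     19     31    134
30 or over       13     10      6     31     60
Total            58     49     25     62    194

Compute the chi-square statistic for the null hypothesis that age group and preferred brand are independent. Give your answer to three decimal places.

15.625

Grand total N = 194.
Expected counts (row total × column total / N):
  Under 30, A: 134×58/194 = 40.0619
  Under 30, B: 134×49/194 = 33.8454
  Under 30, C: 134×25/194 = 17.2680
  Under 30, D: 134×62/194 = 42.8247
  30 or over, A: 60×58/194 = 17.9381
  30 or over, B: 60×49/194 = 15.1546
  30 or over, C: 60×25/194 = 7.7320
  30 or over, D: 60×62/194 = 19.1753
Contributions (O − E)²/E:
  (45 − 40.0619)²/40.0619 = 0.6087
  (39 − 33.8454)²/33.8454 = 0.7850
  (19 − 17.2680)²/17.2680 = 0.1737
  (31 − 42.8247)²/42.8247 = 3.2650
  (13 − 17.9381)²/17.9381 = 1.3594
  (10 − 15.1546)²/15.1546 = 1.7533
  (6 − 7.7320)²/7.7320 = 0.3880
  (31 − 19.1753)²/19.1753 = 7.2919
χ² = 0.6087 + 0.7850 + 0.1737 + 3.2650 + 1.3594 + 1.7533 + 0.3880 + 7.2919 = 15.625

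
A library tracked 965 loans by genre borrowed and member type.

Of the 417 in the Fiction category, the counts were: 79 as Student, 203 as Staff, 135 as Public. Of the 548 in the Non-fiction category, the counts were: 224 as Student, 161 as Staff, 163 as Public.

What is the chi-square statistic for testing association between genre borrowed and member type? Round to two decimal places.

60.19

Row totals: 417, 548. Column totals: 303, 364, 298. Grand total N = 965.
Expected counts (row total × column total / N):
  Fiction, Student: 417×303/965 = 130.9337
  Fiction, Staff: 417×364/965 = 157.2933
  Fiction, Public: 417×298/965 = 128.7731
  Non-fiction, Student: 548×303/965 = 172.0663
  Non-fiction, Staff: 548×364/965 = 206.7067
  Non-fiction, Public: 548×298/965 = 169.2269
Contributions (O − E)²/E:
  (79 − 130.9337)²/130.9337 = 20.5990
  (203 − 157.2933)²/157.2933 = 13.2816
  (135 − 128.7731)²/128.7731 = 0.3011
  (224 − 172.0663)²/172.0663 = 15.6748
  (161 − 206.7067)²/206.7067 = 10.1066
  (163 − 169.2269)²/169.2269 = 0.2291
χ² = 20.5990 + 13.2816 + 0.3011 + 15.6748 + 10.1066 + 0.2291 = 60.19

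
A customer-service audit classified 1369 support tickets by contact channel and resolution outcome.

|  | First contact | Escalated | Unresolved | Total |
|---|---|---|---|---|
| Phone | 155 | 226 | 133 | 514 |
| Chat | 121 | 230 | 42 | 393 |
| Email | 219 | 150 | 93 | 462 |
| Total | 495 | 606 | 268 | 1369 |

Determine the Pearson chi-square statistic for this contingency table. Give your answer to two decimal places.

Grand total N = 1369.
Expected counts (row total × column total / N):
  Phone, First contact: 514×495/1369 = 185.851
  Phone, Escalated: 514×606/1369 = 227.527
  Phone, Unresolved: 514×268/1369 = 100.622
  Chat, First contact: 393×495/1369 = 142.100
  Chat, Escalated: 393×606/1369 = 173.965
  Chat, Unresolved: 393×268/1369 = 76.935
  Email, First contact: 462×495/1369 = 167.049
  Email, Escalated: 462×606/1369 = 204.508
  Email, Unresolved: 462×268/1369 = 90.443
Contributions (O − E)²/E:
  (155 − 185.851)²/185.851 = 5.1212
  (226 − 227.527)²/227.527 = 0.0102
  (133 − 100.622)²/100.622 = 10.4185
  (121 − 142.100)²/142.100 = 3.1331
  (230 − 173.965)²/173.965 = 18.0492
  (42 − 76.935)²/76.935 = 15.8634
  (219 − 167.049)²/167.049 = 16.1564
  (150 − 204.508)²/204.508 = 14.5281
  (93 − 90.443)²/90.443 = 0.0723
χ² = 5.1212 + 0.0102 + 10.4185 + 3.1331 + 18.0492 + 15.8634 + 16.1564 + 14.5281 + 0.0723 = 83.35

83.35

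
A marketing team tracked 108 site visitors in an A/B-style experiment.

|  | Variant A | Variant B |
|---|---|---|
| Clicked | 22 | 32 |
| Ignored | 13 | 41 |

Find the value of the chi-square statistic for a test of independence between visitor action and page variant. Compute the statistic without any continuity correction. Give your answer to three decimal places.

Row totals: 54, 54. Column totals: 35, 73. Grand total N = 108.
Expected counts (row total × column total / N):
  Clicked, Variant A: 54×35/108 = 17.5000
  Clicked, Variant B: 54×73/108 = 36.5000
  Ignored, Variant A: 54×35/108 = 17.5000
  Ignored, Variant B: 54×73/108 = 36.5000
Contributions (O − E)²/E:
  (22 − 17.5000)²/17.5000 = 1.1571
  (32 − 36.5000)²/36.5000 = 0.5548
  (13 − 17.5000)²/17.5000 = 1.1571
  (41 − 36.5000)²/36.5000 = 0.5548
χ² = 1.1571 + 0.5548 + 1.1571 + 0.5548 = 3.424

3.424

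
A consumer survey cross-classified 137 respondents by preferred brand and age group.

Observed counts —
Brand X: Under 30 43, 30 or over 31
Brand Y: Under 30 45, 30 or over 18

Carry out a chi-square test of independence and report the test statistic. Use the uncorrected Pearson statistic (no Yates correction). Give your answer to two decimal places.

2.63

Row totals: 74, 63. Column totals: 88, 49. Grand total N = 137.
Expected counts (row total × column total / N):
  Brand X, Under 30: 74×88/137 = 47.533
  Brand X, 30 or over: 74×49/137 = 26.467
  Brand Y, Under 30: 63×88/137 = 40.467
  Brand Y, 30 or over: 63×49/137 = 22.533
Contributions (O − E)²/E:
  (43 − 47.533)²/47.533 = 0.4323
  (31 − 26.467)²/26.467 = 0.7764
  (45 − 40.467)²/40.467 = 0.5078
  (18 − 22.533)²/22.533 = 0.9119
χ² = 0.4323 + 0.7764 + 0.5078 + 0.9119 = 2.63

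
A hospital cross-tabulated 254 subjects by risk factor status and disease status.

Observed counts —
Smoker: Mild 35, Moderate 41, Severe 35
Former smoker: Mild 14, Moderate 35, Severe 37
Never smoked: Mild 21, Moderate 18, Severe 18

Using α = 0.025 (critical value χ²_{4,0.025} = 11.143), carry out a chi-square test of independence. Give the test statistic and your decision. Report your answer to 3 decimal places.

9.273; fail to reject H₀

Row totals: 111, 86, 57. Column totals: 70, 94, 90. Grand total N = 254.
Expected counts (row total × column total / N):
  Smoker, Mild: 111×70/254 = 30.5906
  Smoker, Moderate: 111×94/254 = 41.0787
  Smoker, Severe: 111×90/254 = 39.3307
  Former smoker, Mild: 86×70/254 = 23.7008
  Former smoker, Moderate: 86×94/254 = 31.8268
  Former smoker, Severe: 86×90/254 = 30.4724
  Never smoked, Mild: 57×70/254 = 15.7087
  Never smoked, Moderate: 57×94/254 = 21.0945
  Never smoked, Severe: 57×90/254 = 20.1969
Contributions (O − E)²/E:
  (35 − 30.5906)²/30.5906 = 0.6356
  (41 − 41.0787)²/41.0787 = 0.0002
  (35 − 39.3307)²/39.3307 = 0.4769
  (14 − 23.7008)²/23.7008 = 3.9706
  (35 − 31.8268)²/31.8268 = 0.3164
  (37 − 30.4724)²/30.4724 = 1.3983
  (21 − 15.7087)²/15.7087 = 1.7823
  (18 − 21.0945)²/21.0945 = 0.4540
  (18 − 20.1969)²/20.1969 = 0.2390
χ² = 0.6356 + 0.0002 + 0.4769 + 3.9706 + 0.3164 + 1.3983 + 1.7823 + 0.4540 + 0.2390 = 9.273
df = (3−1)(3−1) = 4. Since 9.273 < 11.143, fail to reject the null hypothesis of independence at α = 0.025.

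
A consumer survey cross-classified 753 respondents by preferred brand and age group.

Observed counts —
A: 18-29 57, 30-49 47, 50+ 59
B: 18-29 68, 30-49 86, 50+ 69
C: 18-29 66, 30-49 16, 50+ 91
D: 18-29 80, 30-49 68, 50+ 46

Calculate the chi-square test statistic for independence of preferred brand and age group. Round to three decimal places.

59.941

Row totals: 163, 223, 173, 194. Column totals: 271, 217, 265. Grand total N = 753.
Expected counts (row total × column total / N):
  A, 18-29: 163×271/753 = 58.6627
  A, 30-49: 163×217/753 = 46.9734
  A, 50+: 163×265/753 = 57.3639
  B, 18-29: 223×271/753 = 80.2563
  B, 30-49: 223×217/753 = 64.2643
  B, 50+: 223×265/753 = 78.4794
  C, 18-29: 173×271/753 = 62.2616
  C, 30-49: 173×217/753 = 49.8552
  C, 50+: 173×265/753 = 60.8831
  D, 18-29: 194×271/753 = 69.8194
  D, 30-49: 194×217/753 = 55.9070
  D, 50+: 194×265/753 = 68.2736
Contributions (O − E)²/E:
  (57 − 58.6627)²/58.6627 = 0.0471
  (47 − 46.9734)²/46.9734 = 0.0000
  (59 − 57.3639)²/57.3639 = 0.0467
  (68 − 80.2563)²/80.2563 = 1.8717
  (86 − 64.2643)²/64.2643 = 7.3515
  (69 − 78.4794)²/78.4794 = 1.1450
  (66 − 62.2616)²/62.2616 = 0.2245
  (16 − 49.8552)²/49.8552 = 22.9901
  (91 − 60.8831)²/60.8831 = 14.8979
  (80 − 69.8194)²/69.8194 = 1.4845
  (68 − 55.9070)²/55.9070 = 2.6158
  (46 − 68.2736)²/68.2736 = 7.2665
χ² = 0.0471 + 0.0000 + 0.0467 + 1.8717 + 7.3515 + 1.1450 + 0.2245 + 22.9901 + 14.8979 + 1.4845 + 2.6158 + 7.2665 = 59.941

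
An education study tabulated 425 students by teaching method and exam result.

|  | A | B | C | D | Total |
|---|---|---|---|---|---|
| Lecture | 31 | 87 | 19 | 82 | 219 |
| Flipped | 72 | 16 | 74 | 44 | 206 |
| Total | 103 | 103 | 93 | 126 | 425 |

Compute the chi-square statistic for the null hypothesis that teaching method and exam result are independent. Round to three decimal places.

108.954

Grand total N = 425.
Expected counts (row total × column total / N):
  Lecture, A: 219×103/425 = 53.0753
  Lecture, B: 219×103/425 = 53.0753
  Lecture, C: 219×93/425 = 47.9224
  Lecture, D: 219×126/425 = 64.9271
  Flipped, A: 206×103/425 = 49.9247
  Flipped, B: 206×103/425 = 49.9247
  Flipped, C: 206×93/425 = 45.0776
  Flipped, D: 206×126/425 = 61.0729
Contributions (O − E)²/E:
  (31 − 53.0753)²/53.0753 = 9.1817
  (87 − 53.0753)²/53.0753 = 21.6840
  (19 − 47.9224)²/47.9224 = 17.4554
  (82 − 64.9271)²/64.9271 = 4.4894
  (72 − 49.9247)²/49.9247 = 9.7611
  (16 − 49.9247)²/49.9247 = 23.0524
  (74 − 45.0776)²/45.0776 = 18.5570
  (44 − 61.0729)²/61.0729 = 4.7727
χ² = 9.1817 + 21.6840 + 17.4554 + 4.4894 + 9.7611 + 23.0524 + 18.5570 + 4.7727 = 108.954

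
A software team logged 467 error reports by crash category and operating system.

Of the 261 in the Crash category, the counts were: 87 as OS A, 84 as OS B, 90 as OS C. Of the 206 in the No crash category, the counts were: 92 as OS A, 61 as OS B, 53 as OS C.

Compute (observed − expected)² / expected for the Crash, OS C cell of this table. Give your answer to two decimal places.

Row total (Crash) = 261; column total (OS C) = 143; N = 467.
Expected count E = 261 × 143 / 467 = 79.921.
Contribution = (O − E)²/E = (90 − 79.921)² / 79.921 = 1.27.

1.27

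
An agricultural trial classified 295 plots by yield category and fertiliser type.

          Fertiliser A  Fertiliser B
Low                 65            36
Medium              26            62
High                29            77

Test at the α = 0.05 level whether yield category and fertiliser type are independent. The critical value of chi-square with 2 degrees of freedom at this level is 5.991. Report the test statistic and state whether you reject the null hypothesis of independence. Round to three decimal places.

35.779; reject H₀

Row totals: 101, 88, 106. Column totals: 120, 175. Grand total N = 295.
Expected counts (row total × column total / N):
  Low, Fertiliser A: 101×120/295 = 41.0847
  Low, Fertiliser B: 101×175/295 = 59.9153
  Medium, Fertiliser A: 88×120/295 = 35.7966
  Medium, Fertiliser B: 88×175/295 = 52.2034
  High, Fertiliser A: 106×120/295 = 43.1186
  High, Fertiliser B: 106×175/295 = 62.8814
Contributions (O − E)²/E:
  (65 − 41.0847)²/41.0847 = 13.9210
  (36 − 59.9153)²/59.9153 = 9.5458
  (26 − 35.7966)²/35.7966 = 2.6811
  (62 − 52.2034)²/52.2034 = 1.8385
  (29 − 43.1186)²/43.1186 = 4.6229
  (77 − 62.8814)²/62.8814 = 3.1700
χ² = 13.9210 + 9.5458 + 2.6811 + 1.8385 + 4.6229 + 3.1700 = 35.779
df = (3−1)(2−1) = 2. Since 35.779 > 5.991, reject the null hypothesis of independence at α = 0.05.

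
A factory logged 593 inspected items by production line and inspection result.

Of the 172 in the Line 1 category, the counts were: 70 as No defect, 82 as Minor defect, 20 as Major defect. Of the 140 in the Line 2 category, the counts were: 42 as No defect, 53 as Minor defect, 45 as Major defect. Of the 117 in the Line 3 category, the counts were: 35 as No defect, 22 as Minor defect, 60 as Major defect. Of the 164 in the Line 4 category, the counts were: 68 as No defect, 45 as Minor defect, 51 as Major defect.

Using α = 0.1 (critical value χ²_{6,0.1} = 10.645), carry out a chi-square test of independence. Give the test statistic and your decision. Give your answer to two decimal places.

62.71; reject H₀

Row totals: 172, 140, 117, 164. Column totals: 215, 202, 176. Grand total N = 593.
Expected counts (row total × column total / N):
  Line 1, No defect: 172×215/593 = 62.361
  Line 1, Minor defect: 172×202/593 = 58.590
  Line 1, Major defect: 172×176/593 = 51.049
  Line 2, No defect: 140×215/593 = 50.759
  Line 2, Minor defect: 140×202/593 = 47.690
  Line 2, Major defect: 140×176/593 = 41.551
  Line 3, No defect: 117×215/593 = 42.420
  Line 3, Minor defect: 117×202/593 = 39.855
  Line 3, Major defect: 117×176/593 = 34.725
  Line 4, No defect: 164×215/593 = 59.460
  Line 4, Minor defect: 164×202/593 = 55.865
  Line 4, Major defect: 164×176/593 = 48.675
Contributions (O − E)²/E:
  (70 − 62.361)²/62.361 = 0.9358
  (82 − 58.590)²/58.590 = 9.3536
  (20 − 51.049)²/51.049 = 18.8846
  (42 − 50.759)²/50.759 = 1.5115
  (53 − 47.690)²/47.690 = 0.5912
  (45 − 41.551)²/41.551 = 0.2863
  (35 − 42.420)²/42.420 = 1.2979
  (22 − 39.855)²/39.855 = 7.9990
  (60 − 34.725)²/34.725 = 18.3967
  (68 − 59.460)²/59.460 = 1.2266
  (45 − 55.865)²/55.865 = 2.1131
  (51 − 48.675)²/48.675 = 0.1111
χ² = 0.9358 + 9.3536 + 18.8846 + 1.5115 + 0.5912 + 0.2863 + 1.2979 + 7.9990 + 18.3967 + 1.2266 + 2.1131 + 0.1111 = 62.71
df = (4−1)(3−1) = 6. Since 62.71 > 10.645, reject the null hypothesis of independence at α = 0.1.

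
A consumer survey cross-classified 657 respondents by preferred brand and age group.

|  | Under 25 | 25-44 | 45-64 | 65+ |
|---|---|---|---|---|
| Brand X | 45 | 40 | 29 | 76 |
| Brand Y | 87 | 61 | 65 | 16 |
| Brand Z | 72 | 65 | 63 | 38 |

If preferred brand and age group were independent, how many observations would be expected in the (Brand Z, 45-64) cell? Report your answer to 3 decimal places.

56.874

Row total (Brand Z) = 238; column total (45-64) = 157; grand total N = 657.
Expected count = (row total × column total) / N = 238 × 157 / 657 = 56.874.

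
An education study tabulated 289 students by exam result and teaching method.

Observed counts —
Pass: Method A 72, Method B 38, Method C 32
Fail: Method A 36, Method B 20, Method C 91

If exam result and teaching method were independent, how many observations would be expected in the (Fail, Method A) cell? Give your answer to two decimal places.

Row total (Fail) = 147; column total (Method A) = 108; grand total N = 289.
Expected count = (row total × column total) / N = 147 × 108 / 289 = 54.93.

54.93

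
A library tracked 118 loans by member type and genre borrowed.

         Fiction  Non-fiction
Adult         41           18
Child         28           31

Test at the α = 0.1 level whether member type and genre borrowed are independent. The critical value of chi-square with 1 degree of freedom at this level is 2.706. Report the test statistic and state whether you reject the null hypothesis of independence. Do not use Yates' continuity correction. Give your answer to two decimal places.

5.90; reject H₀

Row totals: 59, 59. Column totals: 69, 49. Grand total N = 118.
Expected counts (row total × column total / N):
  Adult, Fiction: 59×69/118 = 34.500
  Adult, Non-fiction: 59×49/118 = 24.500
  Child, Fiction: 59×69/118 = 34.500
  Child, Non-fiction: 59×49/118 = 24.500
Contributions (O − E)²/E:
  (41 − 34.500)²/34.500 = 1.2246
  (18 − 24.500)²/24.500 = 1.7245
  (28 − 34.500)²/34.500 = 1.2246
  (31 − 24.500)²/24.500 = 1.7245
χ² = 1.2246 + 1.7245 + 1.2246 + 1.7245 = 5.90
df = (2−1)(2−1) = 1. Since 5.90 > 2.706, reject the null hypothesis of independence at α = 0.1.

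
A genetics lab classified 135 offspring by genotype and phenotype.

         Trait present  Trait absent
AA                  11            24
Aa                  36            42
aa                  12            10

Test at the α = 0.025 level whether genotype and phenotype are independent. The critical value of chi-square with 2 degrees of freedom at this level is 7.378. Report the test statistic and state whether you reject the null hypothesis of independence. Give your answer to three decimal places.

Row totals: 35, 78, 22. Column totals: 59, 76. Grand total N = 135.
Expected counts (row total × column total / N):
  AA, Trait present: 35×59/135 = 15.2963
  AA, Trait absent: 35×76/135 = 19.7037
  Aa, Trait present: 78×59/135 = 34.0889
  Aa, Trait absent: 78×76/135 = 43.9111
  aa, Trait present: 22×59/135 = 9.6148
  aa, Trait absent: 22×76/135 = 12.3852
Contributions (O − E)²/E:
  (11 − 15.2963)²/15.2963 = 1.2067
  (24 − 19.7037)²/19.7037 = 0.9368
  (36 − 34.0889)²/34.0889 = 0.1071
  (42 − 43.9111)²/43.9111 = 0.0832
  (12 − 9.6148)²/9.6148 = 0.5917
  (10 − 12.3852)²/12.3852 = 0.4594
χ² = 1.2067 + 0.9368 + 0.1071 + 0.0832 + 0.5917 + 0.4594 = 3.385
df = (3−1)(2−1) = 2. Since 3.385 < 7.378, fail to reject the null hypothesis of independence at α = 0.025.

3.385; fail to reject H₀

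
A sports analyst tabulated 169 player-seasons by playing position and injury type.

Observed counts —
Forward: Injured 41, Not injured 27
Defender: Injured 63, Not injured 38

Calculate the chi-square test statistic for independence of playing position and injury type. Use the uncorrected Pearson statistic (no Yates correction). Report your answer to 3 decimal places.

0.074

Row totals: 68, 101. Column totals: 104, 65. Grand total N = 169.
Expected counts (row total × column total / N):
  Forward, Injured: 68×104/169 = 41.8462
  Forward, Not injured: 68×65/169 = 26.1538
  Defender, Injured: 101×104/169 = 62.1538
  Defender, Not injured: 101×65/169 = 38.8462
Contributions (O − E)²/E:
  (41 − 41.8462)²/41.8462 = 0.0171
  (27 − 26.1538)²/26.1538 = 0.0274
  (63 − 62.1538)²/62.1538 = 0.0115
  (38 − 38.8462)²/38.8462 = 0.0184
χ² = 0.0171 + 0.0274 + 0.0115 + 0.0184 = 0.074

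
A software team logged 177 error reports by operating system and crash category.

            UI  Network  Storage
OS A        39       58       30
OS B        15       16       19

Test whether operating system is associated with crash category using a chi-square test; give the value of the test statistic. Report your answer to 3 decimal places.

Row totals: 127, 50. Column totals: 54, 74, 49. Grand total N = 177.
Expected counts (row total × column total / N):
  OS A, UI: 127×54/177 = 38.7458
  OS A, Network: 127×74/177 = 53.0960
  OS A, Storage: 127×49/177 = 35.1582
  OS B, UI: 50×54/177 = 15.2542
  OS B, Network: 50×74/177 = 20.9040
  OS B, Storage: 50×49/177 = 13.8418
Contributions (O − E)²/E:
  (39 − 38.7458)²/38.7458 = 0.0017
  (58 − 53.0960)²/53.0960 = 0.4529
  (30 − 35.1582)²/35.1582 = 0.7568
  (15 − 15.2542)²/15.2542 = 0.0042
  (16 − 20.9040)²/20.9040 = 1.1505
  (19 − 13.8418)²/13.8418 = 1.9222
χ² = 0.0017 + 0.4529 + 0.7568 + 0.0042 + 1.1505 + 1.9222 = 4.288

4.288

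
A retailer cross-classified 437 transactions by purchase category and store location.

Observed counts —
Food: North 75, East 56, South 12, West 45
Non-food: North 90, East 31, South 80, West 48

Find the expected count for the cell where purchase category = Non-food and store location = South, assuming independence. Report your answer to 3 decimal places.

52.421

Row total (Non-food) = 249; column total (South) = 92; grand total N = 437.
Expected count = (row total × column total) / N = 249 × 92 / 437 = 52.421.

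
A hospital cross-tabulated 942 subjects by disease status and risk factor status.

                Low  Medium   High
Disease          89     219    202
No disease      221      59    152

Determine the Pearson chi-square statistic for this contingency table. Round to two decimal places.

Row totals: 510, 432. Column totals: 310, 278, 354. Grand total N = 942.
Expected counts (row total × column total / N):
  Disease, Low: 510×310/942 = 167.834
  Disease, Medium: 510×278/942 = 150.510
  Disease, High: 510×354/942 = 191.656
  No disease, Low: 432×310/942 = 142.166
  No disease, Medium: 432×278/942 = 127.490
  No disease, High: 432×354/942 = 162.344
Contributions (O − E)²/E:
  (89 − 167.834)²/167.834 = 37.0294
  (219 − 150.510)²/150.510 = 31.1666
  (202 − 191.656)²/191.656 = 0.5583
  (221 − 142.166)²/142.166 = 43.7151
  (59 − 127.490)²/127.490 = 36.7941
  (152 − 162.344)²/162.344 = 0.6591
χ² = 37.0294 + 31.1666 + 0.5583 + 43.7151 + 36.7941 + 0.6591 = 149.92

149.92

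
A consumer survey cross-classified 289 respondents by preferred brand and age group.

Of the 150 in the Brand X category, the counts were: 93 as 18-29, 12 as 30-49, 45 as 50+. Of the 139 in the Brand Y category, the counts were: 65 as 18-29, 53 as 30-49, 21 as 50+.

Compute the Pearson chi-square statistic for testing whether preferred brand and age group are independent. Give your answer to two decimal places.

Row totals: 150, 139. Column totals: 158, 65, 66. Grand total N = 289.
Expected counts (row total × column total / N):
  Brand X, 18-29: 150×158/289 = 82.007
  Brand X, 30-49: 150×65/289 = 33.737
  Brand X, 50+: 150×66/289 = 34.256
  Brand Y, 18-29: 139×158/289 = 75.993
  Brand Y, 30-49: 139×65/289 = 31.263
  Brand Y, 50+: 139×66/289 = 31.744
Contributions (O − E)²/E:
  (93 − 82.007)²/82.007 = 1.4736
  (12 − 33.737)²/33.737 = 14.0053
  (45 − 34.256)²/34.256 = 3.3697
  (65 − 75.993)²/75.993 = 1.5902
  (53 − 31.263)²/31.263 = 15.1136
  (21 − 31.744)²/31.744 = 3.6364
χ² = 1.4736 + 14.0053 + 3.3697 + 1.5902 + 15.1136 + 3.6364 = 39.19

39.19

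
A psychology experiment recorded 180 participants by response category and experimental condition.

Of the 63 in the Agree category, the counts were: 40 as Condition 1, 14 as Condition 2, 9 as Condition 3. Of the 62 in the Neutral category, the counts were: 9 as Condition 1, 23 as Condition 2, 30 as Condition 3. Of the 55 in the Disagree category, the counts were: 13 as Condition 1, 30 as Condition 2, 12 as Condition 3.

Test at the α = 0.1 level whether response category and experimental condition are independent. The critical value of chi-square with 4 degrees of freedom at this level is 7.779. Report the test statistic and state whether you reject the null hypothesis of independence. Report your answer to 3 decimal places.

Row totals: 63, 62, 55. Column totals: 62, 67, 51. Grand total N = 180.
Expected counts (row total × column total / N):
  Agree, Condition 1: 63×62/180 = 21.70000
  Agree, Condition 2: 63×67/180 = 23.45000
  Agree, Condition 3: 63×51/180 = 17.85000
  Neutral, Condition 1: 62×62/180 = 21.35556
  Neutral, Condition 2: 62×67/180 = 23.07778
  Neutral, Condition 3: 62×51/180 = 17.56667
  Disagree, Condition 1: 55×62/180 = 18.94444
  Disagree, Condition 2: 55×67/180 = 20.47222
  Disagree, Condition 3: 55×51/180 = 15.58333
Contributions (O − E)²/E:
  (40 − 21.70000)²/21.70000 = 15.4327
  (14 − 23.45000)²/23.45000 = 3.8082
  (9 − 17.85000)²/17.85000 = 4.3878
  (9 − 21.35556)²/21.35556 = 7.1485
  (23 − 23.07778)²/23.07778 = 0.0003
  (30 − 17.56667)²/17.56667 = 8.8001
  (13 − 18.94444)²/18.94444 = 1.8653
  (30 − 20.47222)²/20.47222 = 4.4342
  (12 − 15.58333)²/15.58333 = 0.8240
χ² = 15.4327 + 3.8082 + 4.3878 + 7.1485 + 0.0003 + 8.8001 + 1.8653 + 4.4342 + 0.8240 = 46.701
df = (3−1)(3−1) = 4. Since 46.701 > 7.779, reject the null hypothesis of independence at α = 0.1.

46.701; reject H₀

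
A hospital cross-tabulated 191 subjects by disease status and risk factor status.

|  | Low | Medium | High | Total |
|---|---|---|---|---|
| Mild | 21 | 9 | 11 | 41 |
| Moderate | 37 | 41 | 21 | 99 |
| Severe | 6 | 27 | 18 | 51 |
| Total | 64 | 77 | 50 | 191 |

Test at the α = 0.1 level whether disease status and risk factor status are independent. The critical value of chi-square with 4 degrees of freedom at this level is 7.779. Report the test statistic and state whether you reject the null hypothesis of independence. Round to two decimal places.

Grand total N = 191.
Expected counts (row total × column total / N):
  Mild, Low: 41×64/191 = 13.738
  Mild, Medium: 41×77/191 = 16.529
  Mild, High: 41×50/191 = 10.733
  Moderate, Low: 99×64/191 = 33.173
  Moderate, Medium: 99×77/191 = 39.911
  Moderate, High: 99×50/191 = 25.916
  Severe, Low: 51×64/191 = 17.089
  Severe, Medium: 51×77/191 = 20.560
  Severe, High: 51×50/191 = 13.351
Contributions (O − E)²/E:
  (21 − 13.738)²/13.738 = 3.8387
  (9 − 16.529)²/16.529 = 3.4295
  (11 − 10.733)²/10.733 = 0.0066
  (37 − 33.173)²/33.173 = 0.4415
  (41 − 39.911)²/39.911 = 0.0297
  (21 − 25.916)²/25.916 = 0.9325
  (6 − 17.089)²/17.089 = 7.1956
  (27 − 20.560)²/20.560 = 2.0172
  (18 − 13.351)²/13.351 = 1.6188
χ² = 3.8387 + 3.4295 + 0.0066 + 0.4415 + 0.0297 + 0.9325 + 7.1956 + 2.0172 + 1.6188 = 19.51
df = (3−1)(3−1) = 4. Since 19.51 > 7.779, reject the null hypothesis of independence at α = 0.1.

19.51; reject H₀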